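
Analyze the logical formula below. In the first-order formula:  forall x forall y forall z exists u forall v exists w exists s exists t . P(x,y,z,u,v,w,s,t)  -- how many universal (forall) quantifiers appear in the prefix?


Quantifier prefix: forall x forall y forall z exists u forall v exists w exists s exists t
Mark each quantifier type:
  U U U E U E E E
Universal count = 4, Existential count = 4
Asked for universal (forall) quantifiers: 4

4


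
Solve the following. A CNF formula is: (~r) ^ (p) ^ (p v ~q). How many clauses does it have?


A CNF formula is a conjunction of clauses.
Clauses are separated by ^.
Counting the conjuncts: 3 clauses.

3


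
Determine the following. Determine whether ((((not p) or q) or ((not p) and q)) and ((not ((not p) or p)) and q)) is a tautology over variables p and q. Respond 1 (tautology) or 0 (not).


Check all 4 assignments:
p=0, q=0: 0
p=0, q=1: 0
p=1, q=0: 0
p=1, q=1: 0
Satisfying count = 0/4.
Tautology iff count = 4: no.

0


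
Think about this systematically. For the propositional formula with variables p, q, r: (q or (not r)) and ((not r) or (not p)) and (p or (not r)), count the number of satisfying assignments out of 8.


Evaluate all 8 assignments for p, q, r:
p=0, q=0, r=0: 1
p=0, q=0, r=1: 0
p=0, q=1, r=0: 1
p=0, q=1, r=1: 0
p=1, q=0, r=0: 1
p=1, q=0, r=1: 0
p=1, q=1, r=0: 1
p=1, q=1, r=1: 0
Satisfying count = 4

4


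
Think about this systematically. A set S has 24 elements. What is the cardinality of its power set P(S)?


The power set of a set with n elements has 2^n elements.
|P(S)| = 2^24 = 16777216

16777216


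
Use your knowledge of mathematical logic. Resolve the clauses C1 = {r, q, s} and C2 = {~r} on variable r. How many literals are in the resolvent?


Remove r from C1 and ~r from C2.
C1 remainder: {q, s}
C2 remainder: {}
Union (resolvent): {q, s}
Resolvent has 2 literal(s).

2


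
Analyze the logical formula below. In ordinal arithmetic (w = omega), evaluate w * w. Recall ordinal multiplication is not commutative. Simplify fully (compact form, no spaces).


Compute w * w.
Ordinal * is associative and left-distributive over +, but NOT commutative; for finite n>1, n*w = w but w*n stays w*n.
w * w = w^2 by definition.
Result = w^2

w^2


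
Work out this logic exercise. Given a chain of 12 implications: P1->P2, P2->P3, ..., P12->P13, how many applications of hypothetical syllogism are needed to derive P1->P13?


With 12 implications in a chain connecting 13 propositions:
P1->P2, P2->P3, ..., P12->P13
Steps needed = (number of implications) - 1 = 12 - 1 = 11

11


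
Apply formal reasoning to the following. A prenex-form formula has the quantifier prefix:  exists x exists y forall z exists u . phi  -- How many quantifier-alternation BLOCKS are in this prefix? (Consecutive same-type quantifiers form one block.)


Quantifier-type sequence: E E A E  (A=forall, E=exists)
Group into maximal same-type runs:
  Ex2 | Ax1 | Ex1
Number of blocks = 3

3


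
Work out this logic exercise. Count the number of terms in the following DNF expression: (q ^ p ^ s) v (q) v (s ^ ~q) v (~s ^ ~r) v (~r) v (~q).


A DNF formula is a disjunction of terms (conjunctions).
Terms are separated by v.
Counting the disjuncts: 6 terms.

6


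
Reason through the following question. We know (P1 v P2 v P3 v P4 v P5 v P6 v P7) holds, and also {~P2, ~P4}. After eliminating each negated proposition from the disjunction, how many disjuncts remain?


Original disjuncts (7): P1, P2, P3, P4, P5, P6, P7
Negated (eliminate): ~P2, ~P4
Remaining disjuncts: P1, P3, P5, P6, P7
Count = 7 - 2 = 5

5


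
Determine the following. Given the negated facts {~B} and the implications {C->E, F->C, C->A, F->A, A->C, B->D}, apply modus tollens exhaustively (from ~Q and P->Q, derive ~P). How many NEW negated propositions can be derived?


Initial negated facts: {~B}
Apply modus tollens to closure:
  (no implication fires)
Final negated: {~B}
New negations: {(none)}
Count = 0

0


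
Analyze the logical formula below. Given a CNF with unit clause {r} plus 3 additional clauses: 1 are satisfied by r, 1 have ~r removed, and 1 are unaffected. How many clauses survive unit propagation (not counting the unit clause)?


Satisfied (removed): 1
Shortened (remain): 1
Unchanged (remain): 1
Remaining = 1 + 1 = 2

2


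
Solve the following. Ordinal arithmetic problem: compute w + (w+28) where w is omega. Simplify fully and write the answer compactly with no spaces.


Compute w + (w+28).
Ordinal + is associative but NOT commutative; for finite n>0, n + w = w but w + n stays w+n.
w + (w+28) = (w+w) + 28 = w*2+28.
Result = w*2+28

w*2+28


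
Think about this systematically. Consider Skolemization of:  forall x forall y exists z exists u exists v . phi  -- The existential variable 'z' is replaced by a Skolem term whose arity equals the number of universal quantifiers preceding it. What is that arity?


Quantifier prefix: forall x forall y exists z exists u exists v
'z' is existentially quantified at position 3.
Universal variables preceding it: x, y
Skolem function arity = 2

2


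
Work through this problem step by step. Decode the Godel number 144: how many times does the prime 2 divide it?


Factorize 144 by dividing by 2 repeatedly.
Division steps: 2 divides 144 exactly 4 time(s).
Exponent of 2 = 4

4


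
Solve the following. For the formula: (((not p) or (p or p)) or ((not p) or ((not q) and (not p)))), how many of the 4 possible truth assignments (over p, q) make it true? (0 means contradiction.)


Check all 4 assignments:
p=0, q=0: 1
p=0, q=1: 1
p=1, q=0: 1
p=1, q=1: 1
Count of True = 4

4


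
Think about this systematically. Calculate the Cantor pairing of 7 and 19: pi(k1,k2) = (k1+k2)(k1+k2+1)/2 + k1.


k1 + k2 = 26
(k1+k2)(k1+k2+1)/2 = 26 * 27 / 2 = 351
pi = 351 + 7 = 358

358


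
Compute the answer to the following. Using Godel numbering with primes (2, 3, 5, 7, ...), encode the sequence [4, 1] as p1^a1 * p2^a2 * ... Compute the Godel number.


Encode each element as an exponent of the corresponding prime:
  2^4 = 16
  3^1 = 3
Product = 16 * 3 = 48

48


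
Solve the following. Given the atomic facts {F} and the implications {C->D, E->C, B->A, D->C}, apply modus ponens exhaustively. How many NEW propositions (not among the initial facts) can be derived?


Initial facts: {F}
Apply modus ponens to closure:
  (no implication fires)
Final known: {F}
New propositions: {(none)}
Count = 0

0


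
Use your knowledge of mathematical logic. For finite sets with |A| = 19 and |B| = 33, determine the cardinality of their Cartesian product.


The Cartesian product A x B contains all ordered pairs (a, b).
|A x B| = |A| * |B| = 19 * 33 = 627

627


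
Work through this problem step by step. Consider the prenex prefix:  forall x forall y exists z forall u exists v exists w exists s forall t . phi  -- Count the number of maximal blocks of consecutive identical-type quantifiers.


Quantifier-type sequence: A A E A E E E A  (A=forall, E=exists)
Group into maximal same-type runs:
  Ax2 | Ex1 | Ax1 | Ex3 | Ax1
Number of blocks = 5

5


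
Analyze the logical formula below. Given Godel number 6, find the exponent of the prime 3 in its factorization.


Factorize 6 by dividing by 3 repeatedly.
Division steps: 3 divides 6 exactly 1 time(s).
Exponent of 3 = 1

1


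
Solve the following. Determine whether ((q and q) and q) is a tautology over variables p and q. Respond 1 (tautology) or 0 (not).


Check all 4 assignments:
p=0, q=0: 0
p=0, q=1: 1
p=1, q=0: 0
p=1, q=1: 1
Satisfying count = 2/4.
Tautology iff count = 4: no.

0


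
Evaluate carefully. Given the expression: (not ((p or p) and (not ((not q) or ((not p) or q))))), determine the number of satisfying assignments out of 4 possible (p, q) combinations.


Check all 4 assignments:
p=0, q=0: 1
p=0, q=1: 1
p=1, q=0: 1
p=1, q=1: 1
Count of True = 4

4


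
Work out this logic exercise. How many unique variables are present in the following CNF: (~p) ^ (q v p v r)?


Identify each variable that appears in the formula.
Variables found: p, q, r
Count = 3

3


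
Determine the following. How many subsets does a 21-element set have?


The power set of a set with n elements has 2^n elements.
|P(S)| = 2^21 = 2097152

2097152


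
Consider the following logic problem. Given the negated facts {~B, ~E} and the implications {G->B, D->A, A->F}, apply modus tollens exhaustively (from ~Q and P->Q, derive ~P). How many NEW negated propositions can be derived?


Initial negated facts: {~B, ~E}
Apply modus tollens to closure:
  ~B and G->B  =>  ~G
Final negated: {~B, ~E, ~G}
New negations: {~G}
Count = 1

1


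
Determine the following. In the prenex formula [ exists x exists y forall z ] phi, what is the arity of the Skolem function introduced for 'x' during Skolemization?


Quantifier prefix: exists x exists y forall z
'x' is existentially quantified at position 1.
No universal quantifiers precede it.
Skolem function arity = 0 (a Skolem constant)

0


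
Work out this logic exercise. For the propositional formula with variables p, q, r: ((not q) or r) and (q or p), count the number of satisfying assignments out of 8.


Evaluate all 8 assignments for p, q, r:
p=0, q=0, r=0: 0
p=0, q=0, r=1: 0
p=0, q=1, r=0: 0
p=0, q=1, r=1: 1
p=1, q=0, r=0: 1
p=1, q=0, r=1: 1
p=1, q=1, r=0: 0
p=1, q=1, r=1: 1
Satisfying count = 4

4


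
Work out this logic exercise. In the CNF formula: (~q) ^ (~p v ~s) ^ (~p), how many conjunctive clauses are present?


A CNF formula is a conjunction of clauses.
Clauses are separated by ^.
Counting the conjuncts: 3 clauses.

3


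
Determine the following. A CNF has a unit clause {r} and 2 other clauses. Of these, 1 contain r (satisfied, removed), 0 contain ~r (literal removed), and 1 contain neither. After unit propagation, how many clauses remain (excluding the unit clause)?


Satisfied (removed): 1
Shortened (remain): 0
Unchanged (remain): 1
Remaining = 0 + 1 = 1

1


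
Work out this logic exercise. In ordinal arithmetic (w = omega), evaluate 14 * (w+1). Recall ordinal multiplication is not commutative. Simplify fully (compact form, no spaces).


Compute 14 * (w+1).
Ordinal * is associative and left-distributive over +, but NOT commutative; for finite n>1, n*w = w but w*n stays w*n.
By left-distributivity: 14 * (w+1) = 14*w + 14*1 = w + 14 = w+14.
Result = w+14

w+14


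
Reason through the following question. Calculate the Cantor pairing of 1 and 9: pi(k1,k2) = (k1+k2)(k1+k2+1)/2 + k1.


k1 + k2 = 10
(k1+k2)(k1+k2+1)/2 = 10 * 11 / 2 = 55
pi = 55 + 1 = 56

56


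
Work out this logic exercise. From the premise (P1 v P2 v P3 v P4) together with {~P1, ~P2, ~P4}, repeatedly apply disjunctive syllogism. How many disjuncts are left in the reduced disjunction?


Original disjuncts (4): P1, P2, P3, P4
Negated (eliminate): ~P1, ~P2, ~P4
Remaining disjuncts: P3
Count = 4 - 3 = 1

1


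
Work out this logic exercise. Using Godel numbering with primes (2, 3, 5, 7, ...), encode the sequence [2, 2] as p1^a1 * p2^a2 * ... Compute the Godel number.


Encode each element as an exponent of the corresponding prime:
  2^2 = 4
  3^2 = 9
Product = 4 * 9 = 36

36


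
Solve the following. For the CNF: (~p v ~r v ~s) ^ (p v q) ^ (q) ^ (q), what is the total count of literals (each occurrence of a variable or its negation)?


Counting literals in each clause:
Clause 1: 3 literal(s)
Clause 2: 2 literal(s)
Clause 3: 1 literal(s)
Clause 4: 1 literal(s)
Total = 7

7


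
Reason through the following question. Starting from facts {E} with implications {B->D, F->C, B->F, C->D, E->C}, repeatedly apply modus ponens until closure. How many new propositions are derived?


Initial facts: {E}
Apply modus ponens to closure:
  E and E->C  =>  C
  C and C->D  =>  D
Final known: {C, D, E}
New propositions: {C, D}
Count = 2

2


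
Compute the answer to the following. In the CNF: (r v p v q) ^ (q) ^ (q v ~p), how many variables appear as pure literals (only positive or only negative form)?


Check each variable for pure literal status:
p: mixed (not pure)
q: pure positive
r: pure positive
Pure literal count = 2

2


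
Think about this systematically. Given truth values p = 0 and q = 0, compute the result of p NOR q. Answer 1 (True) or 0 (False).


p = 0, q = 0
Operation: p NOR q
Evaluate: 0 NOR 0 = 1

1


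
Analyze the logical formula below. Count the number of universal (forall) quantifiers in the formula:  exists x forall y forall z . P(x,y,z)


Quantifier prefix: exists x forall y forall z
Mark each quantifier type:
  E U U
Universal count = 2, Existential count = 1
Asked for universal (forall) quantifiers: 2

2


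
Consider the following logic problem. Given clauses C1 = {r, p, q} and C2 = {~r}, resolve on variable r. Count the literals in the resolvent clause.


Remove r from C1 and ~r from C2.
C1 remainder: {p, q}
C2 remainder: {}
Union (resolvent): {p, q}
Resolvent has 2 literal(s).

2


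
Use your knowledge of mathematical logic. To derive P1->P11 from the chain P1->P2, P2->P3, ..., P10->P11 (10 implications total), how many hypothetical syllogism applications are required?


With 10 implications in a chain connecting 11 propositions:
P1->P2, P2->P3, ..., P10->P11
Steps needed = (number of implications) - 1 = 10 - 1 = 9

9


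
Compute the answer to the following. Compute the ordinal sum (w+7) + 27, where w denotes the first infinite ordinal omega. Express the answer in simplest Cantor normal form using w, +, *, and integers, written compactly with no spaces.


Compute (w+7) + 27.
Ordinal + is associative but NOT commutative; for finite n>0, n + w = w but w + n stays w+n.
By associativity: (w+7) + 27 = w + (7+27) = w+34.
Result = w+34

w+34


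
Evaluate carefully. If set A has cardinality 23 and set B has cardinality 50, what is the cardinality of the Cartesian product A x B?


The Cartesian product A x B contains all ordered pairs (a, b).
|A x B| = |A| * |B| = 23 * 50 = 1150

1150


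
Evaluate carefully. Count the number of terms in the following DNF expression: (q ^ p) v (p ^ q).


A DNF formula is a disjunction of terms (conjunctions).
Terms are separated by v.
Counting the disjuncts: 2 terms.

2


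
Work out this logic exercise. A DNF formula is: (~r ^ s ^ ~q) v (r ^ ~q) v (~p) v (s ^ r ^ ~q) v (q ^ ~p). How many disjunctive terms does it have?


A DNF formula is a disjunction of terms (conjunctions).
Terms are separated by v.
Counting the disjuncts: 5 terms.

5


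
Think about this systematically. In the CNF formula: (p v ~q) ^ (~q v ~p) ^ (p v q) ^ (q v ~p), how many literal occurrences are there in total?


Counting literals in each clause:
Clause 1: 2 literal(s)
Clause 2: 2 literal(s)
Clause 3: 2 literal(s)
Clause 4: 2 literal(s)
Total = 8

8


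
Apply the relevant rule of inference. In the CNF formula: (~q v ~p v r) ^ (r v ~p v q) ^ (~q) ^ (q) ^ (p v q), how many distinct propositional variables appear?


Identify each variable that appears in the formula.
Variables found: p, q, r
Count = 3

3


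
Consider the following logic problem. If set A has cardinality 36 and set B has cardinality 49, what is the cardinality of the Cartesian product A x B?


The Cartesian product A x B contains all ordered pairs (a, b).
|A x B| = |A| * |B| = 36 * 49 = 1764

1764


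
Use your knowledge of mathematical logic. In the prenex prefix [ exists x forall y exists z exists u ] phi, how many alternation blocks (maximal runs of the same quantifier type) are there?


Quantifier-type sequence: E A E E  (A=forall, E=exists)
Group into maximal same-type runs:
  Ex1 | Ax1 | Ex2
Number of blocks = 3

3


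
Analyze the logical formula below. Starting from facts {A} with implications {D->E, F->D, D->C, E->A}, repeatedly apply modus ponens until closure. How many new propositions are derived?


Initial facts: {A}
Apply modus ponens to closure:
  (no implication fires)
Final known: {A}
New propositions: {(none)}
Count = 0

0


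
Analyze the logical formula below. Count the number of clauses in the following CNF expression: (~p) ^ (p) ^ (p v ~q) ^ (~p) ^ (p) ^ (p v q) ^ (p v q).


A CNF formula is a conjunction of clauses.
Clauses are separated by ^.
Counting the conjuncts: 7 clauses.

7


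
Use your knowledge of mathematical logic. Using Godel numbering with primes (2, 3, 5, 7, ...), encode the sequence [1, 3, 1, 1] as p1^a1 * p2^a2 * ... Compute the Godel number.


Encode each element as an exponent of the corresponding prime:
  2^1 = 2
  3^3 = 27
  5^1 = 5
  7^1 = 7
Product = 2 * 27 * 5 * 7 = 1890

1890


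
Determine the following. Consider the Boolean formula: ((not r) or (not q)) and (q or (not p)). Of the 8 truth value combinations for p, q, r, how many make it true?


Evaluate all 8 assignments for p, q, r:
p=0, q=0, r=0: 1
p=0, q=0, r=1: 1
p=0, q=1, r=0: 1
p=0, q=1, r=1: 0
p=1, q=0, r=0: 0
p=1, q=0, r=1: 0
p=1, q=1, r=0: 1
p=1, q=1, r=1: 0
Satisfying count = 4

4


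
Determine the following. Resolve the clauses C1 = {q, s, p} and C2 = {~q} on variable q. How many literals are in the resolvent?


Remove q from C1 and ~q from C2.
C1 remainder: {s, p}
C2 remainder: {}
Union (resolvent): {p, s}
Resolvent has 2 literal(s).

2


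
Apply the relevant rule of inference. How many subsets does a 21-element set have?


The power set of a set with n elements has 2^n elements.
|P(S)| = 2^21 = 2097152

2097152


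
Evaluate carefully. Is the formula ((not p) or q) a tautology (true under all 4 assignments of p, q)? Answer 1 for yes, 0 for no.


Check all 4 assignments:
p=0, q=0: 1
p=0, q=1: 1
p=1, q=0: 0
p=1, q=1: 1
Satisfying count = 3/4.
Tautology iff count = 4: no.

0


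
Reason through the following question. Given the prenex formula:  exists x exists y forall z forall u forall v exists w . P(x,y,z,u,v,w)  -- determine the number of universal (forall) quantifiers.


Quantifier prefix: exists x exists y forall z forall u forall v exists w
Mark each quantifier type:
  E E U U U E
Universal count = 3, Existential count = 3
Asked for universal (forall) quantifiers: 3

3


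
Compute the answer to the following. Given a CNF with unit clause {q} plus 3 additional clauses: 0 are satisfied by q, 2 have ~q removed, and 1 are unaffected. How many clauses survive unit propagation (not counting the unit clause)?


Satisfied (removed): 0
Shortened (remain): 2
Unchanged (remain): 1
Remaining = 2 + 1 = 3

3


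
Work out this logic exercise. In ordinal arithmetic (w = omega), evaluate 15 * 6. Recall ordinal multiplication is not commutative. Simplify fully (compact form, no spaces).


Compute 15 * 6.
Ordinal * is associative and left-distributive over +, but NOT commutative; for finite n>1, n*w = w but w*n stays w*n.
Both finite; ordinal * agrees with natural *: 15 * 6 = 90.
Result = 90

90


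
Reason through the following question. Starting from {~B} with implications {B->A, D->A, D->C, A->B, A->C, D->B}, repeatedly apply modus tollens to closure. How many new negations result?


Initial negated facts: {~B}
Apply modus tollens to closure:
  ~B and A->B  =>  ~A
  ~B and D->B  =>  ~D
Final negated: {~A, ~B, ~D}
New negations: {~A, ~D}
Count = 2

2


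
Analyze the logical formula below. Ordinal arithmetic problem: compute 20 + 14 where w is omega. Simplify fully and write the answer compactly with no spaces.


Compute 20 + 14.
Ordinal + is associative but NOT commutative; for finite n>0, n + w = w but w + n stays w+n.
Both operands finite; ordinal + agrees with natural +: 20 + 14 = 34.
Result = 34

34


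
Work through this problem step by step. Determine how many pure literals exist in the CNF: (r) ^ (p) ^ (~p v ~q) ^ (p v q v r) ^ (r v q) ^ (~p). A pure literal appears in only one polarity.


Check each variable for pure literal status:
p: mixed (not pure)
q: mixed (not pure)
r: pure positive
Pure literal count = 1

1


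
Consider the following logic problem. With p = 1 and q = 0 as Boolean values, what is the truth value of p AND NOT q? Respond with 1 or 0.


p = 1, q = 0
Operation: p AND NOT q
Evaluate: 1 AND NOT 0 = 1

1


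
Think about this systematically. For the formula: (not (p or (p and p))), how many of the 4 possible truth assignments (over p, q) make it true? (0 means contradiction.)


Check all 4 assignments:
p=0, q=0: 1
p=0, q=1: 1
p=1, q=0: 0
p=1, q=1: 0
Count of True = 2

2


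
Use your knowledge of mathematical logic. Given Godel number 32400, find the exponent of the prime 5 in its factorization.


Factorize 32400 by dividing by 5 repeatedly.
Division steps: 5 divides 32400 exactly 2 time(s).
Exponent of 5 = 2

2


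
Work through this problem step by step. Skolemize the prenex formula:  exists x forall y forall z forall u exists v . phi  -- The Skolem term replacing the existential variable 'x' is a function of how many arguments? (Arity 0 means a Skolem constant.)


Quantifier prefix: exists x forall y forall z forall u exists v
'x' is existentially quantified at position 1.
No universal quantifiers precede it.
Skolem function arity = 0 (a Skolem constant)

0


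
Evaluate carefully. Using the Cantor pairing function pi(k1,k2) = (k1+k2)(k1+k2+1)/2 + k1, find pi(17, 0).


k1 + k2 = 17
(k1+k2)(k1+k2+1)/2 = 17 * 18 / 2 = 153
pi = 153 + 17 = 170

170


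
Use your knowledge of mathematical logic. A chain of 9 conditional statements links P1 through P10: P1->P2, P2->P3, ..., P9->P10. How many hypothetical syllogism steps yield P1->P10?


With 9 implications in a chain connecting 10 propositions:
P1->P2, P2->P3, ..., P9->P10
Steps needed = (number of implications) - 1 = 9 - 1 = 8

8


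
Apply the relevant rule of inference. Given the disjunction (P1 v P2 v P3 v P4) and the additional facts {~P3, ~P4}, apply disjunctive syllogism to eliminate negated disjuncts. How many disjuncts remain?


Original disjuncts (4): P1, P2, P3, P4
Negated (eliminate): ~P3, ~P4
Remaining disjuncts: P1, P2
Count = 4 - 2 = 2

2


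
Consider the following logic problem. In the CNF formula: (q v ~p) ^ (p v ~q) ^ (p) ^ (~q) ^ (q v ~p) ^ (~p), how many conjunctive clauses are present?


A CNF formula is a conjunction of clauses.
Clauses are separated by ^.
Counting the conjuncts: 6 clauses.

6


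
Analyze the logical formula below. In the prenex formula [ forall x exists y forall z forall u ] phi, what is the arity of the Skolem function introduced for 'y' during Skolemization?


Quantifier prefix: forall x exists y forall z forall u
'y' is existentially quantified at position 2.
Universal variables preceding it: x
Skolem function arity = 1

1


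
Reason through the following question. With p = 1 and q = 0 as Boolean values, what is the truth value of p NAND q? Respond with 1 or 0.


p = 1, q = 0
Operation: p NAND q
Evaluate: 1 NAND 0 = 1

1


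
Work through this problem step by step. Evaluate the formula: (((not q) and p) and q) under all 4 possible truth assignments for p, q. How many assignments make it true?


Check all 4 assignments:
p=0, q=0: 0
p=0, q=1: 0
p=1, q=0: 0
p=1, q=1: 0
Count of True = 0

0


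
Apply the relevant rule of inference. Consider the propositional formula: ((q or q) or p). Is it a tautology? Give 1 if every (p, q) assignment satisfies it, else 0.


Check all 4 assignments:
p=0, q=0: 0
p=0, q=1: 1
p=1, q=0: 1
p=1, q=1: 1
Satisfying count = 3/4.
Tautology iff count = 4: no.

0


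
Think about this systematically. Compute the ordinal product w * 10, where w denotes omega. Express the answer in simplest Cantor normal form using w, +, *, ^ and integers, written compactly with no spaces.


Compute w * 10.
Ordinal * is associative and left-distributive over +, but NOT commutative; for finite n>1, n*w = w but w*n stays w*n.
w * 10 means 10 copies of w concatenated: w*10.
Result = w*10

w*10


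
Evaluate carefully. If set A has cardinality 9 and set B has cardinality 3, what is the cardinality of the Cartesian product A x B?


The Cartesian product A x B contains all ordered pairs (a, b).
|A x B| = |A| * |B| = 9 * 3 = 27

27


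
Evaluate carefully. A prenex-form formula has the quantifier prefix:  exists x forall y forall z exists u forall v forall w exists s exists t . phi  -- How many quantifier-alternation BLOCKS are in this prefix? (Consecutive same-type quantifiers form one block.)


Quantifier-type sequence: E A A E A A E E  (A=forall, E=exists)
Group into maximal same-type runs:
  Ex1 | Ax2 | Ex1 | Ax2 | Ex2
Number of blocks = 5

5


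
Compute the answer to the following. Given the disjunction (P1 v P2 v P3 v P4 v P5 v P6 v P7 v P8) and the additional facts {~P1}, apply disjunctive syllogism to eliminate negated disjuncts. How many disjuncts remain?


Original disjuncts (8): P1, P2, P3, P4, P5, P6, P7, P8
Negated (eliminate): ~P1
Remaining disjuncts: P2, P3, P4, P5, P6, P7, P8
Count = 8 - 1 = 7

7


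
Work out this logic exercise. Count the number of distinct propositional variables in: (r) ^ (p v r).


Identify each variable that appears in the formula.
Variables found: p, r
Count = 2

2


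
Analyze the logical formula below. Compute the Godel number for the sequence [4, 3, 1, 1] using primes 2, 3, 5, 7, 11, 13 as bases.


Encode each element as an exponent of the corresponding prime:
  2^4 = 16
  3^3 = 27
  5^1 = 5
  7^1 = 7
Product = 16 * 27 * 5 * 7 = 15120

15120


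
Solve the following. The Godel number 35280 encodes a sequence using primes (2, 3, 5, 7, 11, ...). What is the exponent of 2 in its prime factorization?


Factorize 35280 by dividing by 2 repeatedly.
Division steps: 2 divides 35280 exactly 4 time(s).
Exponent of 2 = 4

4


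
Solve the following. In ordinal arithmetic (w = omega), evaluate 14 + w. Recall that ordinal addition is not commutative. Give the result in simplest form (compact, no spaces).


Compute 14 + w.
Ordinal + is associative but NOT commutative; for finite n>0, n + w = w but w + n stays w+n.
Any finite left addend is absorbed by w on the right: 14 + w = w.
Result = w

w


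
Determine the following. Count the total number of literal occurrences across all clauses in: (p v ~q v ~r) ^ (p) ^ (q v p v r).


Counting literals in each clause:
Clause 1: 3 literal(s)
Clause 2: 1 literal(s)
Clause 3: 3 literal(s)
Total = 7

7


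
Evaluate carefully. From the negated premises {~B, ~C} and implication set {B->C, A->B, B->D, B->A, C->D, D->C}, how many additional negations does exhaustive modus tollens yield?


Initial negated facts: {~B, ~C}
Apply modus tollens to closure:
  ~B and A->B  =>  ~A
  ~C and D->C  =>  ~D
Final negated: {~A, ~B, ~C, ~D}
New negations: {~A, ~D}
Count = 2

2


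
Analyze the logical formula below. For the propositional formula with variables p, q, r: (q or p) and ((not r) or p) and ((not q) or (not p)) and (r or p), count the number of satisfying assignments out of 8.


Evaluate all 8 assignments for p, q, r:
p=0, q=0, r=0: 0
p=0, q=0, r=1: 0
p=0, q=1, r=0: 0
p=0, q=1, r=1: 0
p=1, q=0, r=0: 1
p=1, q=0, r=1: 1
p=1, q=1, r=0: 0
p=1, q=1, r=1: 0
Satisfying count = 2

2


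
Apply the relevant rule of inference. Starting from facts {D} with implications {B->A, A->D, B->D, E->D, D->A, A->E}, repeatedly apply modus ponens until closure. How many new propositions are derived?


Initial facts: {D}
Apply modus ponens to closure:
  D and D->A  =>  A
  A and A->E  =>  E
Final known: {A, D, E}
New propositions: {A, E}
Count = 2

2


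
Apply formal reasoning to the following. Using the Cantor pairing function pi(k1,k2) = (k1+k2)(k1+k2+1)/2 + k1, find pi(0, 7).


k1 + k2 = 7
(k1+k2)(k1+k2+1)/2 = 7 * 8 / 2 = 28
pi = 28 + 0 = 28

28


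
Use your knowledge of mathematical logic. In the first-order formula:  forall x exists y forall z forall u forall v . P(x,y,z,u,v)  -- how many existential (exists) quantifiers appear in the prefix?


Quantifier prefix: forall x exists y forall z forall u forall v
Mark each quantifier type:
  U E U U U
Universal count = 4, Existential count = 1
Asked for existential (exists) quantifiers: 1

1


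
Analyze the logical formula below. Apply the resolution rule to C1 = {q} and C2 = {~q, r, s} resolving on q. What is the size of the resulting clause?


Remove q from C1 and ~q from C2.
C1 remainder: {}
C2 remainder: {r, s}
Union (resolvent): {r, s}
Resolvent has 2 literal(s).

2


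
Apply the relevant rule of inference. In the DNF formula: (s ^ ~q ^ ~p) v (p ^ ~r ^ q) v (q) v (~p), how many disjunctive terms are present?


A DNF formula is a disjunction of terms (conjunctions).
Terms are separated by v.
Counting the disjuncts: 4 terms.

4


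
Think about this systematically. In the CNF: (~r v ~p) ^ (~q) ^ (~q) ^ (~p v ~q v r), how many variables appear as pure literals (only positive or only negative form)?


Check each variable for pure literal status:
p: pure negative
q: pure negative
r: mixed (not pure)
Pure literal count = 2

2


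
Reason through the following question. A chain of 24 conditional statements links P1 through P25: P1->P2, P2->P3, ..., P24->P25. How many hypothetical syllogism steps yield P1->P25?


With 24 implications in a chain connecting 25 propositions:
P1->P2, P2->P3, ..., P24->P25
Steps needed = (number of implications) - 1 = 24 - 1 = 23

23


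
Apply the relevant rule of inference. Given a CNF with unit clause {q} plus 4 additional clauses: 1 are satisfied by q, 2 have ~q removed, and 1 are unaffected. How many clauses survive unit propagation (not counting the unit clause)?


Satisfied (removed): 1
Shortened (remain): 2
Unchanged (remain): 1
Remaining = 2 + 1 = 3

3


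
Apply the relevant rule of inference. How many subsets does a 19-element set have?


The power set of a set with n elements has 2^n elements.
|P(S)| = 2^19 = 524288

524288


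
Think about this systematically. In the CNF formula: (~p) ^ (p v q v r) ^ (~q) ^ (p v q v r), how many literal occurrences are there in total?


Counting literals in each clause:
Clause 1: 1 literal(s)
Clause 2: 3 literal(s)
Clause 3: 1 literal(s)
Clause 4: 3 literal(s)
Total = 8

8


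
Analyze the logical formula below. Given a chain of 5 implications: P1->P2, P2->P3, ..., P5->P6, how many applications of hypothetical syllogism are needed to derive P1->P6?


With 5 implications in a chain connecting 6 propositions:
P1->P2, P2->P3, ..., P5->P6
Steps needed = (number of implications) - 1 = 5 - 1 = 4

4


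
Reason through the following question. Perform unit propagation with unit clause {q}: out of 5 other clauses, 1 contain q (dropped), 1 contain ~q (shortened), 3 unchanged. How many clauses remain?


Satisfied (removed): 1
Shortened (remain): 1
Unchanged (remain): 3
Remaining = 1 + 3 = 4

4


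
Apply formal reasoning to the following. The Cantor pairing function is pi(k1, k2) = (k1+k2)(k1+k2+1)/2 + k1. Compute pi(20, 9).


k1 + k2 = 29
(k1+k2)(k1+k2+1)/2 = 29 * 30 / 2 = 435
pi = 435 + 20 = 455

455


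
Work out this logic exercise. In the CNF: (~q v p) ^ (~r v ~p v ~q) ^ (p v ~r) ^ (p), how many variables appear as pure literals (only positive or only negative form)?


Check each variable for pure literal status:
p: mixed (not pure)
q: pure negative
r: pure negative
Pure literal count = 2

2


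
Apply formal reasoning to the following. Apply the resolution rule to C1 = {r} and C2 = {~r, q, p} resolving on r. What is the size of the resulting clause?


Remove r from C1 and ~r from C2.
C1 remainder: {}
C2 remainder: {q, p}
Union (resolvent): {p, q}
Resolvent has 2 literal(s).

2


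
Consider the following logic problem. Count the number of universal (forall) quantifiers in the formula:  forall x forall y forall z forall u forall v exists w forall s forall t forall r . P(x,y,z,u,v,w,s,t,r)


Quantifier prefix: forall x forall y forall z forall u forall v exists w forall s forall t forall r
Mark each quantifier type:
  U U U U U E U U U
Universal count = 8, Existential count = 1
Asked for universal (forall) quantifiers: 8

8


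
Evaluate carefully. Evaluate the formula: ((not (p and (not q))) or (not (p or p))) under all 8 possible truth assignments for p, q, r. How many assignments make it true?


Check all 8 assignments:
p=0, q=0, r=0: 1
p=0, q=0, r=1: 1
p=0, q=1, r=0: 1
p=0, q=1, r=1: 1
p=1, q=0, r=0: 0
p=1, q=0, r=1: 0
p=1, q=1, r=0: 1
p=1, q=1, r=1: 1
Count of True = 6

6


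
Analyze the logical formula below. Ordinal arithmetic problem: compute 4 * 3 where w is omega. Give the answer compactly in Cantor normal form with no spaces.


Compute 4 * 3.
Ordinal * is associative and left-distributive over +, but NOT commutative; for finite n>1, n*w = w but w*n stays w*n.
Both finite; ordinal * agrees with natural *: 4 * 3 = 12.
Result = 12

12


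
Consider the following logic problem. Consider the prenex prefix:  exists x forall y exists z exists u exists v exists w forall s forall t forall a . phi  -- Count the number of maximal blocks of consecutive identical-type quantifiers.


Quantifier-type sequence: E A E E E E A A A  (A=forall, E=exists)
Group into maximal same-type runs:
  Ex1 | Ax1 | Ex4 | Ax3
Number of blocks = 4

4


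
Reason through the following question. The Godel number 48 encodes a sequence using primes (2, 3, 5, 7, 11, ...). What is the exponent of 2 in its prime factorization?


Factorize 48 by dividing by 2 repeatedly.
Division steps: 2 divides 48 exactly 4 time(s).
Exponent of 2 = 4

4


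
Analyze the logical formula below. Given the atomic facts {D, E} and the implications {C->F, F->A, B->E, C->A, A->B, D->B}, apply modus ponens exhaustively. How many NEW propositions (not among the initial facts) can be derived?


Initial facts: {D, E}
Apply modus ponens to closure:
  D and D->B  =>  B
Final known: {B, D, E}
New propositions: {B}
Count = 1

1


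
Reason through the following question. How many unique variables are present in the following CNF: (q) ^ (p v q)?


Identify each variable that appears in the formula.
Variables found: p, q
Count = 2

2


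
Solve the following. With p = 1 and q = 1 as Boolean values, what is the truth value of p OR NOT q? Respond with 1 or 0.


p = 1, q = 1
Operation: p OR NOT q
Evaluate: 1 OR NOT 1 = 1

1


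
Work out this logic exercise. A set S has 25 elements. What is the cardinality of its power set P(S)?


The power set of a set with n elements has 2^n elements.
|P(S)| = 2^25 = 33554432

33554432


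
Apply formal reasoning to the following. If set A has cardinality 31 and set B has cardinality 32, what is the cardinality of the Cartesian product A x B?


The Cartesian product A x B contains all ordered pairs (a, b).
|A x B| = |A| * |B| = 31 * 32 = 992

992


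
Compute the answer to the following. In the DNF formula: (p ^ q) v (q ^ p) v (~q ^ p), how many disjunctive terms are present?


A DNF formula is a disjunction of terms (conjunctions).
Terms are separated by v.
Counting the disjuncts: 3 terms.

3


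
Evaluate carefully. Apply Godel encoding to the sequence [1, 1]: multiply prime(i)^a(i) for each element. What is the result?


Encode each element as an exponent of the corresponding prime:
  2^1 = 2
  3^1 = 3
Product = 2 * 3 = 6

6


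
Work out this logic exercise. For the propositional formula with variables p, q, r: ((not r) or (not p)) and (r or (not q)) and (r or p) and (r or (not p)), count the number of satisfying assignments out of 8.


Evaluate all 8 assignments for p, q, r:
p=0, q=0, r=0: 0
p=0, q=0, r=1: 1
p=0, q=1, r=0: 0
p=0, q=1, r=1: 1
p=1, q=0, r=0: 0
p=1, q=0, r=1: 0
p=1, q=1, r=0: 0
p=1, q=1, r=1: 0
Satisfying count = 2

2


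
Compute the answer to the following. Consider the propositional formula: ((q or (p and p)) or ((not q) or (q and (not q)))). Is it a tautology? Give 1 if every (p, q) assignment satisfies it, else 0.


Check all 4 assignments:
p=0, q=0: 1
p=0, q=1: 1
p=1, q=0: 1
p=1, q=1: 1
Satisfying count = 4/4.
Tautology iff count = 4: yes.

1


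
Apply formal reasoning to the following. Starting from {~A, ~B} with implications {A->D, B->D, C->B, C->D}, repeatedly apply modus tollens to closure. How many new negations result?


Initial negated facts: {~A, ~B}
Apply modus tollens to closure:
  ~B and C->B  =>  ~C
Final negated: {~A, ~B, ~C}
New negations: {~C}
Count = 1

1


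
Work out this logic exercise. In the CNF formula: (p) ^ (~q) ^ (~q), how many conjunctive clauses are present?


A CNF formula is a conjunction of clauses.
Clauses are separated by ^.
Counting the conjuncts: 3 clauses.

3


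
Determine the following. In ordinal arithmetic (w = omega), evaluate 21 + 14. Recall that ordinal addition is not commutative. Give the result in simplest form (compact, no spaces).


Compute 21 + 14.
Ordinal + is associative but NOT commutative; for finite n>0, n + w = w but w + n stays w+n.
Both operands finite; ordinal + agrees with natural +: 21 + 14 = 35.
Result = 35

35


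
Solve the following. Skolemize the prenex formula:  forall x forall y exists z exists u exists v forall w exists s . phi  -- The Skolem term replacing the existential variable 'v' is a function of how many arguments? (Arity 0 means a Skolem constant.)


Quantifier prefix: forall x forall y exists z exists u exists v forall w exists s
'v' is existentially quantified at position 5.
Universal variables preceding it: x, y
Skolem function arity = 2

2


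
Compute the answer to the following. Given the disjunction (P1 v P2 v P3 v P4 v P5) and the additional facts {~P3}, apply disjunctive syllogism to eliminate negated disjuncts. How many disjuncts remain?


Original disjuncts (5): P1, P2, P3, P4, P5
Negated (eliminate): ~P3
Remaining disjuncts: P1, P2, P4, P5
Count = 5 - 1 = 4

4


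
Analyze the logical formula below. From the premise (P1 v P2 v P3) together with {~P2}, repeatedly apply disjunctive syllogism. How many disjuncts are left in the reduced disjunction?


Original disjuncts (3): P1, P2, P3
Negated (eliminate): ~P2
Remaining disjuncts: P1, P3
Count = 3 - 1 = 2

2


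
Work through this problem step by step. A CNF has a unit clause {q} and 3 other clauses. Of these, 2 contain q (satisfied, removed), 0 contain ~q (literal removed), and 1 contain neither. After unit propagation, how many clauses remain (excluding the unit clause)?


Satisfied (removed): 2
Shortened (remain): 0
Unchanged (remain): 1
Remaining = 0 + 1 = 1

1


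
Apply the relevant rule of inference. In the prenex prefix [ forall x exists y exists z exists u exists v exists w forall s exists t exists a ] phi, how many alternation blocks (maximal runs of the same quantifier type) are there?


Quantifier-type sequence: A E E E E E A E E  (A=forall, E=exists)
Group into maximal same-type runs:
  Ax1 | Ex5 | Ax1 | Ex2
Number of blocks = 4

4


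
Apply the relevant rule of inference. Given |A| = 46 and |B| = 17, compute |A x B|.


The Cartesian product A x B contains all ordered pairs (a, b).
|A x B| = |A| * |B| = 46 * 17 = 782

782


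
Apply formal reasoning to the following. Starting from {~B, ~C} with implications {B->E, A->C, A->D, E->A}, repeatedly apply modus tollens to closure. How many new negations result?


Initial negated facts: {~B, ~C}
Apply modus tollens to closure:
  ~C and A->C  =>  ~A
  ~A and E->A  =>  ~E
Final negated: {~A, ~B, ~C, ~E}
New negations: {~A, ~E}
Count = 2

2


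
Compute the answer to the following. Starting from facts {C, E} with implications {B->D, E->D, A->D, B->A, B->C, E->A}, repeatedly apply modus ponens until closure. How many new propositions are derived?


Initial facts: {C, E}
Apply modus ponens to closure:
  E and E->D  =>  D
  E and E->A  =>  A
Final known: {A, C, D, E}
New propositions: {A, D}
Count = 2

2


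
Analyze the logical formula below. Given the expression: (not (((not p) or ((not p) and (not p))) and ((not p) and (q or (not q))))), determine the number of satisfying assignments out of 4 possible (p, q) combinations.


Check all 4 assignments:
p=0, q=0: 0
p=0, q=1: 0
p=1, q=0: 1
p=1, q=1: 1
Count of True = 2

2
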